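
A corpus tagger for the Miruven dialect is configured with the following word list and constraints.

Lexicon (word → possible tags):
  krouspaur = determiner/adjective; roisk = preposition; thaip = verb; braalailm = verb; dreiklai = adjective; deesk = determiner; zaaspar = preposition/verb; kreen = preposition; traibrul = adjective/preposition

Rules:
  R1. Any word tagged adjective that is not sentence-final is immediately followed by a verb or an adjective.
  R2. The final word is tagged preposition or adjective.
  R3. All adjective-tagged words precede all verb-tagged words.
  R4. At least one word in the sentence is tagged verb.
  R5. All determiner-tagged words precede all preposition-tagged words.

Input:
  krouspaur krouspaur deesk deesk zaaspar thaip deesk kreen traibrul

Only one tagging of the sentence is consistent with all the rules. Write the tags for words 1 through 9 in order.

determiner determiner determiner determiner verb verb determiner preposition preposition

Candidates per position — 1:krouspaur {determiner,adjective}; 2:krouspaur {determiner,adjective}; 3:deesk {determiner}; 4:deesk {determiner}; 5:zaaspar {preposition,verb}; 6:thaip {verb}; 7:deesk {determiner}; 8:kreen {preposition}; 9:traibrul {adjective,preposition}.
Word 1 cannot be adjective — rule 1 would then fail for every completion. It is determiner.
Word 2 cannot be adjective — rule 1 would then fail for every completion. It is determiner.
Word 5 cannot be preposition — rule 5 would then fail for every completion. It is verb.
Word 9 cannot be adjective — rule 3 would then fail for every completion. It is preposition.
The only consistent sequence is: determiner determiner determiner determiner verb verb determiner preposition preposition.
Rule-by-rule: rule 1 holds; rule 2 holds; rule 3 holds; rule 4 holds; rule 5 holds.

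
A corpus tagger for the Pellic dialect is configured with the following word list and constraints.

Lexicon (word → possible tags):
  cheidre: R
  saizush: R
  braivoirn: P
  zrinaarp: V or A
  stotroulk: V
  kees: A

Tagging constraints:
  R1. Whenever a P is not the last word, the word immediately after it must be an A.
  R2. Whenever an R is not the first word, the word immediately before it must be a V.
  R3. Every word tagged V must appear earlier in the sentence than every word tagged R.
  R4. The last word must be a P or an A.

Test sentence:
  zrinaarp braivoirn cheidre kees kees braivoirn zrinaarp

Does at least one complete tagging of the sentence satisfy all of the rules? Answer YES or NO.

Candidates per position — 1:zrinaarp {V,A}; 2:braivoirn {P}; 3:cheidre {R}; 4:kees {A}; 5:kees {A}; 6:braivoirn {P}; 7:zrinaarp {V,A}.
Rule 1 cannot be satisfied by any choice of tags from the lexicon.
So there is no consistent tagging.

NO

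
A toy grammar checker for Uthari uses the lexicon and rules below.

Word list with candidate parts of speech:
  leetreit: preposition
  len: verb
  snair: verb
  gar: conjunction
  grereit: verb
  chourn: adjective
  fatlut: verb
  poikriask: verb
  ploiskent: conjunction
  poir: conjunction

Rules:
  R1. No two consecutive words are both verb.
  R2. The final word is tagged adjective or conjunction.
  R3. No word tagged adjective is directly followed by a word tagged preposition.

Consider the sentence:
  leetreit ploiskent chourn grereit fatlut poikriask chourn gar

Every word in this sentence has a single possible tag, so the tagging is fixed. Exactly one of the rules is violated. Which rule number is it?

1

Fixed tagging: preposition conjunction adjective verb verb verb adjective conjunction.
Checking each rule: R1 fails, R2 ok, R3 ok.
Only rule 1 fails.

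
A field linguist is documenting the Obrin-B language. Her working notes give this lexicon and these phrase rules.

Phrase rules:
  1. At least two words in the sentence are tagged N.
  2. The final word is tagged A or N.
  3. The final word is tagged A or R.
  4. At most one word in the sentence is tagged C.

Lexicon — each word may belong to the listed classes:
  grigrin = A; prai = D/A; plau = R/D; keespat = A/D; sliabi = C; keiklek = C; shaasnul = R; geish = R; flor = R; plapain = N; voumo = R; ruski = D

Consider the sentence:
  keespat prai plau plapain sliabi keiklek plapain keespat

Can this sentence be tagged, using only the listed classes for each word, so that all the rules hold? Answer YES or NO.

NO

Candidates per position — 1:keespat {A,D}; 2:prai {D,A}; 3:plau {R,D}; 4:plapain {N}; 5:sliabi {C}; 6:keiklek {C}; 7:plapain {N}; 8:keespat {A,D}.
Rule 4 cannot be satisfied by any choice of tags from the lexicon.
So there is no consistent tagging.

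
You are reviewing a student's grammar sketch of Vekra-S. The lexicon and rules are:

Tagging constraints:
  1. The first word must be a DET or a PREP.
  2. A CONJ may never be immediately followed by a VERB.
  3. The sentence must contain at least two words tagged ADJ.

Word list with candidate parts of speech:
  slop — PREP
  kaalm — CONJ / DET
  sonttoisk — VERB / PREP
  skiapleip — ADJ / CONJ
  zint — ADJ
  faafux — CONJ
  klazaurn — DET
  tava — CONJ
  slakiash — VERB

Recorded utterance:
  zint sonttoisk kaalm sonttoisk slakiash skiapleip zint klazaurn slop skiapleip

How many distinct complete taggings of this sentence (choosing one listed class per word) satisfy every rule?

Candidates per position — 1:zint {ADJ}; 2:sonttoisk {VERB,PREP}; 3:kaalm {CONJ,DET}; 4:sonttoisk {VERB,PREP}; 5:slakiash {VERB}; 6:skiapleip {ADJ,CONJ}; 7:zint {ADJ}; 8:klazaurn {DET}; 9:slop {PREP}; 10:skiapleip {ADJ,CONJ}.
There are 32 candidate sequences in total.
Rule 1 cannot be satisfied by any choice of tags from the lexicon.
So there is no consistent tagging.
Count = 0.

0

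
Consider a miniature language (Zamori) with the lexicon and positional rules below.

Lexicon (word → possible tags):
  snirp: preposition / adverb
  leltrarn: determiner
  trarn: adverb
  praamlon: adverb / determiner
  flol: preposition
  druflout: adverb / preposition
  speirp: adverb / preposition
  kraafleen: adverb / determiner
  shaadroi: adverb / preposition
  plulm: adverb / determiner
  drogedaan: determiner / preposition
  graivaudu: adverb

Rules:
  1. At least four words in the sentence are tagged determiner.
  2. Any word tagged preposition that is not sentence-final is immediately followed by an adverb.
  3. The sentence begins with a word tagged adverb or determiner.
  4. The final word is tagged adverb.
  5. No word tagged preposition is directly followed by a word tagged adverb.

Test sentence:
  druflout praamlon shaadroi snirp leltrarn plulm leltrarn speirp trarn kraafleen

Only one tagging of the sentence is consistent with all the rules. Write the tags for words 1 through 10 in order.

Candidates per position — 1:druflout {adverb,preposition}; 2:praamlon {adverb,determiner}; 3:shaadroi {adverb,preposition}; 4:snirp {preposition,adverb}; 5:leltrarn {determiner}; 6:plulm {adverb,determiner}; 7:leltrarn {determiner}; 8:speirp {adverb,preposition}; 9:trarn {adverb}; 10:kraafleen {adverb,determiner}.
If word 1 were preposition, no tagging could satisfy rule 3; so word 1 is adverb.
If word 4 were preposition, no tagging could satisfy rule 2; so word 4 is adverb.
If word 8 were preposition, no tagging could satisfy rule 5; so word 8 is adverb.
If word 10 were determiner, no tagging could satisfy rule 4; so word 10 is adverb.
If word 2 were adverb, no tagging could satisfy rule 1; so word 2 is determiner.
If word 3 were preposition, no tagging could satisfy rule 5; so word 3 is adverb.
If word 6 were adverb, no tagging could satisfy rule 1; so word 6 is determiner.
The unique satisfying tagging is: adverb determiner adverb adverb determiner determiner determiner adverb adverb adverb.
Verifying each rule — rule 1 ✓; rule 2 ✓; rule 3 ✓; rule 4 ✓; rule 5 ✓.

adverb determiner adverb adverb determiner determiner determiner adverb adverb adverb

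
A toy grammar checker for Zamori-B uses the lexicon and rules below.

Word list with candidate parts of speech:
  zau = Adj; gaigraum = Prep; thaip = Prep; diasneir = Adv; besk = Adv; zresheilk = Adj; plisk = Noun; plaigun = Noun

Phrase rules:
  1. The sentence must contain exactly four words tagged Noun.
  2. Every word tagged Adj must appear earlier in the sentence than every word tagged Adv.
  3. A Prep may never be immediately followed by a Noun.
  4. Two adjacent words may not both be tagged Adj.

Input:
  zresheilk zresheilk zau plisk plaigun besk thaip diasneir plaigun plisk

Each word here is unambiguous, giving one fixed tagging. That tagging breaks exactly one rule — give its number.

Fixed tagging: Adj Adj Adj Noun Noun Adv Prep Adv Noun Noun.
Applying the rules: R1 pass, R2 pass, R3 pass, R4 fail.
Only rule 4 fails.

4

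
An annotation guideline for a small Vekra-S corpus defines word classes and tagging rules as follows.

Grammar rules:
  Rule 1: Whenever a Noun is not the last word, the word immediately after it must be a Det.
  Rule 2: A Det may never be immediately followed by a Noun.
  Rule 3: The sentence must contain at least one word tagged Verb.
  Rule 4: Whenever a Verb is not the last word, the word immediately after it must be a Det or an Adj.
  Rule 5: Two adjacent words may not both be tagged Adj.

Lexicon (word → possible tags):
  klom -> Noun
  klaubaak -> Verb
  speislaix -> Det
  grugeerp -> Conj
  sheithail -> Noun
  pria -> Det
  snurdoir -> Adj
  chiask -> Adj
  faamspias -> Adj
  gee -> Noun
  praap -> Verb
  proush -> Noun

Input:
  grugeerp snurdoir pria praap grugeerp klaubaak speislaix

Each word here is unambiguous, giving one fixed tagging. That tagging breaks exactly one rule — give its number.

Fixed tagging: Conj Adj Det Verb Conj Verb Det.
Rule check: R1 holds, R2 holds, R3 holds, R4 violated, R5 holds.
Only rule 4 fails.

4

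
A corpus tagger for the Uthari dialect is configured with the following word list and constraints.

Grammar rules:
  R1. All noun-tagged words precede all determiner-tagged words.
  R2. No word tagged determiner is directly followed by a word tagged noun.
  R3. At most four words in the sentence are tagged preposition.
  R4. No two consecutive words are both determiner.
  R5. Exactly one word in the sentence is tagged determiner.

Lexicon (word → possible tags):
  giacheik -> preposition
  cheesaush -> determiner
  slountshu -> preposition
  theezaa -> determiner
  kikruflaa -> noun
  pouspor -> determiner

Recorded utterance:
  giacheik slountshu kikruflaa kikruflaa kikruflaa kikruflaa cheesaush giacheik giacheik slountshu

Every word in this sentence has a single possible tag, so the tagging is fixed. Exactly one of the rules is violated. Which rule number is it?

3

Fixed tagging: preposition preposition noun noun noun noun determiner preposition preposition preposition.
Rule check: R1 ok, R2 ok, R3 fails, R4 ok, R5 ok.
Only rule 3 fails.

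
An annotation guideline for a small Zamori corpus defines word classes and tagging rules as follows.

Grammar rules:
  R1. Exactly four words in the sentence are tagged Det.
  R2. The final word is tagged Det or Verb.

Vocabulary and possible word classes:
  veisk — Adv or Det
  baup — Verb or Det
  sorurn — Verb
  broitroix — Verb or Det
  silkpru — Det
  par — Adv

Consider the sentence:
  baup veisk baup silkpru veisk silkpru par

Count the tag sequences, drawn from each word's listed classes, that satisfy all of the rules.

0

Candidates per position — 1:baup {Verb,Det}; 2:veisk {Adv,Det}; 3:baup {Verb,Det}; 4:silkpru {Det}; 5:veisk {Adv,Det}; 6:silkpru {Det}; 7:par {Adv}.
There are 16 candidate sequences in total.
Rule 2 cannot be satisfied by any choice of tags from the lexicon.
So there is no consistent tagging.
Count = 0.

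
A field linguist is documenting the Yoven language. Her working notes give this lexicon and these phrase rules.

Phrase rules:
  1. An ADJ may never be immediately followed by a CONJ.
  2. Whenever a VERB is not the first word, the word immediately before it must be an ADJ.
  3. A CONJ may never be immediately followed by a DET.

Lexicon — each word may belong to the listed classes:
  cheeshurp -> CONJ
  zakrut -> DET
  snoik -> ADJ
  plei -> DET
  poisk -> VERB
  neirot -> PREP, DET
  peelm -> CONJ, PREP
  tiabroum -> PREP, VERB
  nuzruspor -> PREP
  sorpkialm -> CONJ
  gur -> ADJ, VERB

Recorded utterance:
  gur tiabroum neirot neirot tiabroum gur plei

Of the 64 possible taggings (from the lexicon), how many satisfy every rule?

12

Candidates per position — 1:gur {ADJ,VERB}; 2:tiabroum {PREP,VERB}; 3:neirot {PREP,DET}; 4:neirot {PREP,DET}; 5:tiabroum {PREP,VERB}; 6:gur {ADJ,VERB}; 7:plei {DET}.
There are 64 candidate sequences in total.
Checking each against the rules leaves 12 sequences.
Count = 12.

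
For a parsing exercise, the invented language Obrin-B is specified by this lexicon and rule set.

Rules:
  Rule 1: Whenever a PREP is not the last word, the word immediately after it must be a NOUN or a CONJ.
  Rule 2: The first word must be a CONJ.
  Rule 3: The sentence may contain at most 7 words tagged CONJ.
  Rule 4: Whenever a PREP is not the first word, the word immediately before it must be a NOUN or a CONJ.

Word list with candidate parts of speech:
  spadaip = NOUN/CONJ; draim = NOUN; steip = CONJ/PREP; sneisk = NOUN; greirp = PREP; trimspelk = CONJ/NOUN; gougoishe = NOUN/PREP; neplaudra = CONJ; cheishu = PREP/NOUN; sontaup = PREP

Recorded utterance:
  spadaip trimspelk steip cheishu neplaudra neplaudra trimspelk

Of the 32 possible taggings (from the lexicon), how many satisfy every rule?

Candidates per position — 1:spadaip {NOUN,CONJ}; 2:trimspelk {CONJ,NOUN}; 3:steip {CONJ,PREP}; 4:cheishu {PREP,NOUN}; 5:neplaudra {CONJ}; 6:neplaudra {CONJ}; 7:trimspelk {CONJ,NOUN}.
There are 32 candidate sequences in total.
Checking each against the rules leaves 12 sequences.
Count = 12.

12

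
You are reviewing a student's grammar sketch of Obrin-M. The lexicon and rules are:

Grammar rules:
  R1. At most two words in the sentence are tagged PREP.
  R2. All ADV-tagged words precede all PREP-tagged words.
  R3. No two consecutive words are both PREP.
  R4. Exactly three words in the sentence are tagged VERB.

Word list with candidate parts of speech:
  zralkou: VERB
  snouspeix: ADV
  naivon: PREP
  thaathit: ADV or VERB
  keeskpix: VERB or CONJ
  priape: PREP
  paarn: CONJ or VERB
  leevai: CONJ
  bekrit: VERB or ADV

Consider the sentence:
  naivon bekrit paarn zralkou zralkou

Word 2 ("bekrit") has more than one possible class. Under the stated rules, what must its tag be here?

Candidates per position — 1:naivon {PREP}; 2:bekrit {VERB,ADV}; 3:paarn {CONJ,VERB}; 4:zralkou {VERB}; 5:zralkou {VERB}.
Word 2 cannot be ADV — rule 2 would then fail for every completion. It is VERB.
Word 3 cannot be VERB — rule 4 would then fail for every completion. It is CONJ.
That leaves exactly one tagging: PREP VERB CONJ VERB VERB.
Rule-by-rule: rule 1 ok; rule 2 ok; rule 3 ok; rule 4 ok.

VERB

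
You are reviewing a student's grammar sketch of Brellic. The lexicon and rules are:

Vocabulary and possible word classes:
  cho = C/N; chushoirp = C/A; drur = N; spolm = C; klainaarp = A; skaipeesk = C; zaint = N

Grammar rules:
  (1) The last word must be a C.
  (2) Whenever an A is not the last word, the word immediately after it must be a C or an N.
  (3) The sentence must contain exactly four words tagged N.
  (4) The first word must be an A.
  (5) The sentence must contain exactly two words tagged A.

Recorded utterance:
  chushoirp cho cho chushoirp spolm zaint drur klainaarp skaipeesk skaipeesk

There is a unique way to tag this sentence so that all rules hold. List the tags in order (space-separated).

A N N C C N N A C C

Candidates per position — 1:chushoirp {C,A}; 2:cho {C,N}; 3:cho {C,N}; 4:chushoirp {C,A}; 5:spolm {C}; 6:zaint {N}; 7:drur {N}; 8:klainaarp {A}; 9:skaipeesk {C}; 10:skaipeesk {C}.
If word 1 were C, no tagging could satisfy rule 4; so word 1 is A.
If word 2 were C, no tagging could satisfy rule 3; so word 2 is N.
If word 3 were C, no tagging could satisfy rule 3; so word 3 is N.
If word 4 were A, no tagging could satisfy rule 5; so word 4 is C.
The only consistent sequence is: A N N C C N N A C C.
Rule-by-rule: rule 1 holds; rule 2 holds; rule 3 holds; rule 4 holds; rule 5 holds.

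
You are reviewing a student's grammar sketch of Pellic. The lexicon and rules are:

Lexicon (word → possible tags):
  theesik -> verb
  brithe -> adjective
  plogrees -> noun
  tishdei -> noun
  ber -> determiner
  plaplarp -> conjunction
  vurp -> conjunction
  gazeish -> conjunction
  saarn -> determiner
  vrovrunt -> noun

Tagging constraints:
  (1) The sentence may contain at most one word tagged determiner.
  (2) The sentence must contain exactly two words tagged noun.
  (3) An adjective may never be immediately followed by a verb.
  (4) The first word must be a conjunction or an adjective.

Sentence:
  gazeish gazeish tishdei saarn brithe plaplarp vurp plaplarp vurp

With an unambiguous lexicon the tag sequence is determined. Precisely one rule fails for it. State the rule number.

Fixed tagging: conjunction conjunction noun determiner adjective conjunction conjunction conjunction conjunction.
Checking each rule: R1 ✓, R2 ✗, R3 ✓, R4 ✓.
Only rule 2 fails.

2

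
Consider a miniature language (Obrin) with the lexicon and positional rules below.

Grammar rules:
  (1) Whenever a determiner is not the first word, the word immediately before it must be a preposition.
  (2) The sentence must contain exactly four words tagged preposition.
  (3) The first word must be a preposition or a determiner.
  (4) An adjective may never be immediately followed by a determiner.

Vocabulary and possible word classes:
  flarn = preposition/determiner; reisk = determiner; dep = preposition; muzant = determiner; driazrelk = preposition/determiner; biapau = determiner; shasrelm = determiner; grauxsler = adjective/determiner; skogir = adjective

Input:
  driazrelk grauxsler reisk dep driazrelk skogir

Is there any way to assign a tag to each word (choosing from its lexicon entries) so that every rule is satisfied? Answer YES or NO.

Candidates per position — 1:driazrelk {preposition,determiner}; 2:grauxsler {adjective,determiner}; 3:reisk {determiner}; 4:dep {preposition}; 5:driazrelk {preposition,determiner}; 6:skogir {adjective}.
Rule 1 cannot be satisfied by any choice of tags from the lexicon.
So there is no consistent tagging.

NO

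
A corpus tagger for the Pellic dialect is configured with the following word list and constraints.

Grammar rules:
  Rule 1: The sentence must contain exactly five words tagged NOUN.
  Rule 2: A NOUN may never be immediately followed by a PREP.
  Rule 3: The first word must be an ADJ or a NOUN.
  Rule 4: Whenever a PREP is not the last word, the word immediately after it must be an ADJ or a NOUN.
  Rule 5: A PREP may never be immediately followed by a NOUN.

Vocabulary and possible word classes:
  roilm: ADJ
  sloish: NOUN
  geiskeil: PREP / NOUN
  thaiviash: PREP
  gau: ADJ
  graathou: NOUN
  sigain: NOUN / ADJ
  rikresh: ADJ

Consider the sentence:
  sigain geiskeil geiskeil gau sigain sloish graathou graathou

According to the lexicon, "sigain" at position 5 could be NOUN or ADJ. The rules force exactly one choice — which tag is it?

ADJ

Candidates per position — 1:sigain {NOUN,ADJ}; 2:geiskeil {PREP,NOUN}; 3:geiskeil {PREP,NOUN}; 4:gau {ADJ}; 5:sigain {NOUN,ADJ}; 6:sloish {NOUN}; 7:graathou {NOUN}; 8:graathou {NOUN}.
Position 5: the remaining choice is settled jointly with positions 1, 2, 3 — only ADJ at position 5 is part of a tagging that satisfies every rule.
The only consistent sequence is: ADJ NOUN NOUN ADJ ADJ NOUN NOUN NOUN.
Check: rule 1 ✓; rule 2 ✓; rule 3 ✓; rule 4 ✓; rule 5 ✓.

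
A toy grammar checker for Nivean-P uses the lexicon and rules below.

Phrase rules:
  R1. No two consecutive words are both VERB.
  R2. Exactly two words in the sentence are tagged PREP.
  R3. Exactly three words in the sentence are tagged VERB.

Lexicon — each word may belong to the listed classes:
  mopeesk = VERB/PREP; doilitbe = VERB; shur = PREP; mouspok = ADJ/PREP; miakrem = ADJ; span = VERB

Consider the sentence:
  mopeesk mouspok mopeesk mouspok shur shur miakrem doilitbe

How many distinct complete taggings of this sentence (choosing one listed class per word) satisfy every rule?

Candidates per position — 1:mopeesk {VERB,PREP}; 2:mouspok {ADJ,PREP}; 3:mopeesk {VERB,PREP}; 4:mouspok {ADJ,PREP}; 5:shur {PREP}; 6:shur {PREP}; 7:miakrem {ADJ}; 8:doilitbe {VERB}.
There are 16 candidate sequences in total.
The sequences that satisfy every rule: VERB ADJ VERB ADJ PREP PREP ADJ VERB.
Count = 1.

1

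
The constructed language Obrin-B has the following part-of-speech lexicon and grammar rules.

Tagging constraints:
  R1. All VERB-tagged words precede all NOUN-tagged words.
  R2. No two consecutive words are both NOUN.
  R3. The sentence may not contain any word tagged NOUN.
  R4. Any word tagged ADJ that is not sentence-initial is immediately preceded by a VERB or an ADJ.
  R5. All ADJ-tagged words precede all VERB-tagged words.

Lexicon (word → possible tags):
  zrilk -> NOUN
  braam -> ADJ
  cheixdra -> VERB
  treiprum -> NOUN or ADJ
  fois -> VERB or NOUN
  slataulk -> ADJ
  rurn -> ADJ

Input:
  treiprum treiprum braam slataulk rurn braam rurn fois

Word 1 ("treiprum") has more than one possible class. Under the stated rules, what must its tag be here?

Candidates per position — 1:treiprum {NOUN,ADJ}; 2:treiprum {NOUN,ADJ}; 3:braam {ADJ}; 4:slataulk {ADJ}; 5:rurn {ADJ}; 6:braam {ADJ}; 7:rurn {ADJ}; 8:fois {VERB,NOUN}.
At position 1, choosing NOUN makes rule 3 impossible to satisfy; hence ADJ.
At position 2, choosing NOUN makes rule 3 impossible to satisfy; hence ADJ.
At position 8, choosing NOUN makes rule 3 impossible to satisfy; hence VERB.
That leaves exactly one tagging: ADJ ADJ ADJ ADJ ADJ ADJ ADJ VERB.
Checking: rule 1 ✓; rule 2 ✓; rule 3 ✓; rule 4 ✓; rule 5 ✓.

ADJ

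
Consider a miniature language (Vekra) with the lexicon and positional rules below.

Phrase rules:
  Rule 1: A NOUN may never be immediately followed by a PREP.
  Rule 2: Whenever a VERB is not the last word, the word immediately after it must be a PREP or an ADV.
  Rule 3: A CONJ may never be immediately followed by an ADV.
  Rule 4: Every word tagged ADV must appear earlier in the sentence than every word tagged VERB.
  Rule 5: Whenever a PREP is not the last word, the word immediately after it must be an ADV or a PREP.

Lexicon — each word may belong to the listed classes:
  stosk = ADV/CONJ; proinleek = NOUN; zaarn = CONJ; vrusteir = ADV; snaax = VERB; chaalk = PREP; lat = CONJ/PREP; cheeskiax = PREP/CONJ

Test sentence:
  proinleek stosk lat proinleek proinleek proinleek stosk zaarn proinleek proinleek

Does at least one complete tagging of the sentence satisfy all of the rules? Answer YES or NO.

Candidates per position — 1:proinleek {NOUN}; 2:stosk {ADV,CONJ}; 3:lat {CONJ,PREP}; 4:proinleek {NOUN}; 5:proinleek {NOUN}; 6:proinleek {NOUN}; 7:stosk {ADV,CONJ}; 8:zaarn {CONJ}; 9:proinleek {NOUN}; 10:proinleek {NOUN}.
One satisfying assignment: NOUN ADV CONJ NOUN NOUN NOUN ADV CONJ NOUN NOUN.
Check: rule 1 holds; rule 2 holds; rule 3 holds; rule 4 holds; rule 5 holds.

YES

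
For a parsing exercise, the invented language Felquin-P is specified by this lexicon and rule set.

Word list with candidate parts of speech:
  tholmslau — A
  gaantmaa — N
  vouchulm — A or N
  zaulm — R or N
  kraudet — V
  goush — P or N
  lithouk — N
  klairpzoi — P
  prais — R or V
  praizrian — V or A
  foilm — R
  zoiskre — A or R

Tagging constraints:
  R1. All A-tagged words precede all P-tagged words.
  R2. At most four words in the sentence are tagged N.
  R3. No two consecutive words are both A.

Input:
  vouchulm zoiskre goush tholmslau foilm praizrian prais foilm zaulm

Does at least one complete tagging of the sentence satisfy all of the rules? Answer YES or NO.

YES

Candidates per position — 1:vouchulm {A,N}; 2:zoiskre {A,R}; 3:goush {P,N}; 4:tholmslau {A}; 5:foilm {R}; 6:praizrian {V,A}; 7:prais {R,V}; 8:foilm {R}; 9:zaulm {R,N}.
One satisfying assignment: A R N A R V V R N.
Rule-by-rule: rule 1 satisfied; rule 2 satisfied; rule 3 satisfied.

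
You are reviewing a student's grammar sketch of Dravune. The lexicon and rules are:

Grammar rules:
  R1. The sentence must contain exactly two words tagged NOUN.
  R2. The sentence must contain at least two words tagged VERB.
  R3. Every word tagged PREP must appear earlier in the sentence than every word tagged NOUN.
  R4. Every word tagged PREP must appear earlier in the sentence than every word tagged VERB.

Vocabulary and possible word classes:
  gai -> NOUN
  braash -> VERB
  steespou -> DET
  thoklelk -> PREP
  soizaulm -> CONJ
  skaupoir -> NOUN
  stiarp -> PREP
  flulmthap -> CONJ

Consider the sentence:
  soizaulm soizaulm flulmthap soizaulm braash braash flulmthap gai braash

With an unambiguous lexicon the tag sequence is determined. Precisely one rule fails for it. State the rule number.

Fixed tagging: CONJ CONJ CONJ CONJ VERB VERB CONJ NOUN VERB.
Checking each rule: R1 violated, R2 holds, R3 holds, R4 holds.
Only rule 1 fails.

1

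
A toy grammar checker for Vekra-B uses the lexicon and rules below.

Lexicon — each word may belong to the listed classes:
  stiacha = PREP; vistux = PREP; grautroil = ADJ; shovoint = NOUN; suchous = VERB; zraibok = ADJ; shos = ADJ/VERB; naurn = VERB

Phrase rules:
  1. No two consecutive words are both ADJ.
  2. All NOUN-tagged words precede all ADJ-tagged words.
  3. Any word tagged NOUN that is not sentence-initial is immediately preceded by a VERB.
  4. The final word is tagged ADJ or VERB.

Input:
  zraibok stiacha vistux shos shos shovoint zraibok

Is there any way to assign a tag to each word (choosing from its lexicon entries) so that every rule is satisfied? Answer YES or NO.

Candidates per position — 1:zraibok {ADJ}; 2:stiacha {PREP}; 3:vistux {PREP}; 4:shos {ADJ,VERB}; 5:shos {ADJ,VERB}; 6:shovoint {NOUN}; 7:zraibok {ADJ}.
Rule 2 cannot be satisfied by any choice of tags from the lexicon.
So there is no consistent tagging.

NO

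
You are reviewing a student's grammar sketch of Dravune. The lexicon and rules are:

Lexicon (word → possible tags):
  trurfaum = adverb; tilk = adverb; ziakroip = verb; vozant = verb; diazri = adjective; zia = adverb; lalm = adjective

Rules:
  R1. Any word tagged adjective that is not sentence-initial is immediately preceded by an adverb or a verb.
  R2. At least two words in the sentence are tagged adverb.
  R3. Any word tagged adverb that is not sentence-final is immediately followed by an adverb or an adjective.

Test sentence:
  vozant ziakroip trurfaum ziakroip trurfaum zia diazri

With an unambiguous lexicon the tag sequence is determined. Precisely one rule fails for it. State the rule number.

3

Fixed tagging: verb verb adverb verb adverb adverb adjective.
Rule check: R1 holds, R2 holds, R3 violated.
Only rule 3 fails.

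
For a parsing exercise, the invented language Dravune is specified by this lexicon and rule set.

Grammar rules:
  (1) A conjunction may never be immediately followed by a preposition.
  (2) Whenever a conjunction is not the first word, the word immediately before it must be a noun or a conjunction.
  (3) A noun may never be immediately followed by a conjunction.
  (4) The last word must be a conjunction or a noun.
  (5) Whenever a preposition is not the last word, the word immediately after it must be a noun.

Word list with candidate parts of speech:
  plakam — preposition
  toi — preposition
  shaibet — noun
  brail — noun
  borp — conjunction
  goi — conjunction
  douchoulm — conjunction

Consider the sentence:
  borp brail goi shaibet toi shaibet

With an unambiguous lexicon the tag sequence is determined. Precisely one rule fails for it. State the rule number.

3

Fixed tagging: conjunction noun conjunction noun preposition noun.
Applying the rules: R1 pass, R2 pass, R3 fail, R4 pass, R5 pass.
Only rule 3 fails.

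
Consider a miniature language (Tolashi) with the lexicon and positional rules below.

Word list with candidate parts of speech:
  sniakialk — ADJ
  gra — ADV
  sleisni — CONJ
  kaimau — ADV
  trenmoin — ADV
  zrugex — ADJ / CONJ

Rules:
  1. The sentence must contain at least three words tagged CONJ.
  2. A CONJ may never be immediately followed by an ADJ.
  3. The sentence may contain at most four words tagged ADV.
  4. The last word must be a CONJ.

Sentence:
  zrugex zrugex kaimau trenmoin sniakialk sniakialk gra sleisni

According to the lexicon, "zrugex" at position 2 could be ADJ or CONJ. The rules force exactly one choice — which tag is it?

Candidates per position — 1:zrugex {ADJ,CONJ}; 2:zrugex {ADJ,CONJ}; 3:kaimau {ADV}; 4:trenmoin {ADV}; 5:sniakialk {ADJ}; 6:sniakialk {ADJ}; 7:gra {ADV}; 8:sleisni {CONJ}.
Word 1 cannot be ADJ — rule 1 would then fail for every completion. It is CONJ.
Word 2 cannot be ADJ — rule 1 would then fail for every completion. It is CONJ.
The only consistent sequence is: CONJ CONJ ADV ADV ADJ ADJ ADV CONJ.
Rule-by-rule: rule 1 ok; rule 2 ok; rule 3 ok; rule 4 ok.

CONJ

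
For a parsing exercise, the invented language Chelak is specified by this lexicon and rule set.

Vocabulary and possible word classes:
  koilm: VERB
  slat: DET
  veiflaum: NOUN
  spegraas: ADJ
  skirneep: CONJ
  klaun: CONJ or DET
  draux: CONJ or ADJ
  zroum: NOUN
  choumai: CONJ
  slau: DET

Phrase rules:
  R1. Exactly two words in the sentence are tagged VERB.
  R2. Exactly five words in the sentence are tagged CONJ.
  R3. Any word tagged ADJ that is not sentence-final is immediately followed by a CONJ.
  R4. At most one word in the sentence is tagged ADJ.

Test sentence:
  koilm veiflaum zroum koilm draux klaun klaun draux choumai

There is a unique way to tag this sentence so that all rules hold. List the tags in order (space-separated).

Candidates per position — 1:koilm {VERB}; 2:veiflaum {NOUN}; 3:zroum {NOUN}; 4:koilm {VERB}; 5:draux {CONJ,ADJ}; 6:klaun {CONJ,DET}; 7:klaun {CONJ,DET}; 8:draux {CONJ,ADJ}; 9:choumai {CONJ}.
Position 5: tagging it ADJ would leave rule 2 unsatisfiable, so it must be CONJ.
Position 6: tagging it DET would leave rule 2 unsatisfiable, so it must be CONJ.
Position 7: tagging it DET would leave rule 2 unsatisfiable, so it must be CONJ.
Position 8: tagging it ADJ would leave rule 2 unsatisfiable, so it must be CONJ.
So the tagging must be: VERB NOUN NOUN VERB CONJ CONJ CONJ CONJ CONJ.
Rule-by-rule: rule 1 ok; rule 2 ok; rule 3 ok; rule 4 ok.

VERB NOUN NOUN VERB CONJ CONJ CONJ CONJ CONJ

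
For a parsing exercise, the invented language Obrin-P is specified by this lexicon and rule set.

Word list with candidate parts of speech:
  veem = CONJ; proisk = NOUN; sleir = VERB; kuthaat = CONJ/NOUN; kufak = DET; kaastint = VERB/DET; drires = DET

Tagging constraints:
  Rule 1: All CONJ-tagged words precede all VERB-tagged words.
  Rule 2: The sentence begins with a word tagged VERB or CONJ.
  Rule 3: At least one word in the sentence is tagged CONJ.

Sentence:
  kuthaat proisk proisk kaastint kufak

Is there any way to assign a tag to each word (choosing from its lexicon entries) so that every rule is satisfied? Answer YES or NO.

YES

Candidates per position — 1:kuthaat {CONJ,NOUN}; 2:proisk {NOUN}; 3:proisk {NOUN}; 4:kaastint {VERB,DET}; 5:kufak {DET}.
One satisfying assignment: CONJ NOUN NOUN VERB DET.
Checking: rule 1 ok; rule 2 ok; rule 3 ok.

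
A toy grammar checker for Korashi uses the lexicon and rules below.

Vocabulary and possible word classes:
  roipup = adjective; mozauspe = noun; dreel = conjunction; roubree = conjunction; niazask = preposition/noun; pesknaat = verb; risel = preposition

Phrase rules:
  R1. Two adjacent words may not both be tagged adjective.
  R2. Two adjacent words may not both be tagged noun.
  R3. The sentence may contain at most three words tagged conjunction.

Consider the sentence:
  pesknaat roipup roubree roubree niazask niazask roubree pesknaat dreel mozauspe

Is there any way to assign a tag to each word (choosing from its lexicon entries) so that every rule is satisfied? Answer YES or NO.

Candidates per position — 1:pesknaat {verb}; 2:roipup {adjective}; 3:roubree {conjunction}; 4:roubree {conjunction}; 5:niazask {preposition,noun}; 6:niazask {preposition,noun}; 7:roubree {conjunction}; 8:pesknaat {verb}; 9:dreel {conjunction}; 10:mozauspe {noun}.
Rule 3 cannot be satisfied by any choice of tags from the lexicon.
So there is no consistent tagging.

NO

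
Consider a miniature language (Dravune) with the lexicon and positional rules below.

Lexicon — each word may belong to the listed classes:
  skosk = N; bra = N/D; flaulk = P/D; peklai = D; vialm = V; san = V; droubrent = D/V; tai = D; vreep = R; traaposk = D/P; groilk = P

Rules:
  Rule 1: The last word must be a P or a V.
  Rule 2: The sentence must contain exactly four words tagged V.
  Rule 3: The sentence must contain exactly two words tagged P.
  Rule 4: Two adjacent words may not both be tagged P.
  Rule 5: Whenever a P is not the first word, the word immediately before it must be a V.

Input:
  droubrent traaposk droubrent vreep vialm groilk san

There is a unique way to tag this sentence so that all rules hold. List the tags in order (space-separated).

Candidates per position — 1:droubrent {D,V}; 2:traaposk {D,P}; 3:droubrent {D,V}; 4:vreep {R}; 5:vialm {V}; 6:groilk {P}; 7:san {V}.
At position 1, choosing D makes rule 2 impossible to satisfy; hence V.
At position 2, choosing D makes rule 3 impossible to satisfy; hence P.
At position 3, choosing D makes rule 2 impossible to satisfy; hence V.
The only consistent sequence is: V P V R V P V.
Rule-by-rule: rule 1 ok; rule 2 ok; rule 3 ok; rule 4 ok; rule 5 ok.

V P V R V P V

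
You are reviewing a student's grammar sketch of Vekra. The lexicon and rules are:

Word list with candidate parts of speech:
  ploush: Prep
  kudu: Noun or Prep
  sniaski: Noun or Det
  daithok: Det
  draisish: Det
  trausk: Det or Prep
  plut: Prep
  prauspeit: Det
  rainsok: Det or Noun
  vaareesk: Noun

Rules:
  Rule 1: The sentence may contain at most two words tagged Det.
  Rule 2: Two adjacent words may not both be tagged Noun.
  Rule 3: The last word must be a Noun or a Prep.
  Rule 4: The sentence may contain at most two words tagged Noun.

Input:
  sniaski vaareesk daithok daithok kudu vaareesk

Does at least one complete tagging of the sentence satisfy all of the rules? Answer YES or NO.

NO

Candidates per position — 1:sniaski {Noun,Det}; 2:vaareesk {Noun}; 3:daithok {Det}; 4:daithok {Det}; 5:kudu {Noun,Prep}; 6:vaareesk {Noun}.
Every candidate sequence violates at least one rule; no consistent tagging exists.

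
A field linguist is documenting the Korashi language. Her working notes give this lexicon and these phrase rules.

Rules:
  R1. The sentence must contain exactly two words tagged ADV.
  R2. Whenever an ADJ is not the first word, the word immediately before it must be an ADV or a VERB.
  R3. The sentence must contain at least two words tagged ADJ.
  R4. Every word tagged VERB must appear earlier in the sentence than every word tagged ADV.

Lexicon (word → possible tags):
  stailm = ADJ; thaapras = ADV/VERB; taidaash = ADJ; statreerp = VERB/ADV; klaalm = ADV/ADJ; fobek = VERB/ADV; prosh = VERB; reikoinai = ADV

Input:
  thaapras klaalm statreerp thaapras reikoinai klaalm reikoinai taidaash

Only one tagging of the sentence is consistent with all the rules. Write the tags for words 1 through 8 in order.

VERB ADJ VERB VERB ADV ADJ ADV ADJ

Candidates per position — 1:thaapras {ADV,VERB}; 2:klaalm {ADV,ADJ}; 3:statreerp {VERB,ADV}; 4:thaapras {ADV,VERB}; 5:reikoinai {ADV}; 6:klaalm {ADV,ADJ}; 7:reikoinai {ADV}; 8:taidaash {ADJ}.
At position 1, choosing ADV makes rule 1 impossible to satisfy; hence VERB.
At position 2, choosing ADV makes rule 1 impossible to satisfy; hence ADJ.
At position 3, choosing ADV makes rule 1 impossible to satisfy; hence VERB.
At position 4, choosing ADV makes rule 1 impossible to satisfy; hence VERB.
At position 6, choosing ADV makes rule 1 impossible to satisfy; hence ADJ.
The only consistent sequence is: VERB ADJ VERB VERB ADV ADJ ADV ADJ.
Checking: rule 1 ✓; rule 2 ✓; rule 3 ✓; rule 4 ✓.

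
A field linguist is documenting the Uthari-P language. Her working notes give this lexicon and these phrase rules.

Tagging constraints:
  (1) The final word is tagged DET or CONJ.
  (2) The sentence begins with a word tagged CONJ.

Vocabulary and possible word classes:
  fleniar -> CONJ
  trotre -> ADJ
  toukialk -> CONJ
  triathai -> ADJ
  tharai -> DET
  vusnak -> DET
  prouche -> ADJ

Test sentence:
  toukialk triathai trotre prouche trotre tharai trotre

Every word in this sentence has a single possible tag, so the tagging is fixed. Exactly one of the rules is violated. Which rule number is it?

1

Fixed tagging: CONJ ADJ ADJ ADJ ADJ DET ADJ.
Applying the rules: R1 fails, R2 ok.
Only rule 1 fails.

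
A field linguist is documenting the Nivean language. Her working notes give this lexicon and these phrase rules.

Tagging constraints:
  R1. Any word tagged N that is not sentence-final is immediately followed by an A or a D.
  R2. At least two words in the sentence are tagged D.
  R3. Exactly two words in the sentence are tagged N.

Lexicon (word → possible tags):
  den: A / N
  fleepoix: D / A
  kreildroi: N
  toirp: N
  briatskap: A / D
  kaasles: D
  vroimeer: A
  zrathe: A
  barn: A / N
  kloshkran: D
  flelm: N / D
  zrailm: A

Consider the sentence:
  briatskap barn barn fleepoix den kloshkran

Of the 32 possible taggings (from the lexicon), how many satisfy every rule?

6

Candidates per position — 1:briatskap {A,D}; 2:barn {A,N}; 3:barn {A,N}; 4:fleepoix {D,A}; 5:den {A,N}; 6:kloshkran {D}.
There are 32 candidate sequences in total.
Checking each against the rules leaves 6 sequences.
Count = 6.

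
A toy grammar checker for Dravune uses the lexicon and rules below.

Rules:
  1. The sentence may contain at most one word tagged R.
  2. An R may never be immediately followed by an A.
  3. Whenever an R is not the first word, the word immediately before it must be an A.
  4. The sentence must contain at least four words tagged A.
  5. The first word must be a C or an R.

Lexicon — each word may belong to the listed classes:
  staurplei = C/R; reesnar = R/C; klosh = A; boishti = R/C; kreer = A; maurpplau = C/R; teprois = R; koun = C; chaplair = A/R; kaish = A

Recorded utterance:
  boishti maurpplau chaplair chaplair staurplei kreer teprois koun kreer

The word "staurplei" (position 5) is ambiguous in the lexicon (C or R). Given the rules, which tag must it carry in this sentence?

C

Candidates per position — 1:boishti {R,C}; 2:maurpplau {C,R}; 3:chaplair {A,R}; 4:chaplair {A,R}; 5:staurplei {C,R}; 6:kreer {A}; 7:teprois {R}; 8:koun {C}; 9:kreer {A}.
If word 1 were R, no tagging could satisfy rule 1; so word 1 is C.
If word 2 were R, no tagging could satisfy rule 1; so word 2 is C.
If word 3 were R, no tagging could satisfy rule 1; so word 3 is A.
If word 4 were R, no tagging could satisfy rule 1; so word 4 is A.
If word 5 were R, no tagging could satisfy rule 1; so word 5 is C.
The unique satisfying tagging is: C C A A C A R C A.
Checking: rule 1 satisfied; rule 2 satisfied; rule 3 satisfied; rule 4 satisfied; rule 5 satisfied.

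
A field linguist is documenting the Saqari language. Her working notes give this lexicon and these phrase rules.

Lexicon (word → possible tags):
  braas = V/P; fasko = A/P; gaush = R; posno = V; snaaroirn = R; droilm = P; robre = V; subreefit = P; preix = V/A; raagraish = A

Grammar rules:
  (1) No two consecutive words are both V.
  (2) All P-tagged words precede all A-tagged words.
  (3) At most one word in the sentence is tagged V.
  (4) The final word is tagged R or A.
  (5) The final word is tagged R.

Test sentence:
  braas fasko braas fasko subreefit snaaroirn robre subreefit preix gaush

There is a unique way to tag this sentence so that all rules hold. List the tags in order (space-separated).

Candidates per position — 1:braas {V,P}; 2:fasko {A,P}; 3:braas {V,P}; 4:fasko {A,P}; 5:subreefit {P}; 6:snaaroirn {R}; 7:robre {V}; 8:subreefit {P}; 9:preix {V,A}; 10:gaush {R}.
If word 1 were V, no tagging could satisfy rule 3; so word 1 is P.
If word 2 were A, no tagging could satisfy rule 2; so word 2 is P.
If word 3 were V, no tagging could satisfy rule 3; so word 3 is P.
If word 4 were A, no tagging could satisfy rule 2; so word 4 is P.
If word 9 were V, no tagging could satisfy rule 3; so word 9 is A.
The only consistent sequence is: P P P P P R V P A R.
Verifying each rule — rule 1 holds; rule 2 holds; rule 3 holds; rule 4 holds; rule 5 holds.

P P P P P R V P A R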